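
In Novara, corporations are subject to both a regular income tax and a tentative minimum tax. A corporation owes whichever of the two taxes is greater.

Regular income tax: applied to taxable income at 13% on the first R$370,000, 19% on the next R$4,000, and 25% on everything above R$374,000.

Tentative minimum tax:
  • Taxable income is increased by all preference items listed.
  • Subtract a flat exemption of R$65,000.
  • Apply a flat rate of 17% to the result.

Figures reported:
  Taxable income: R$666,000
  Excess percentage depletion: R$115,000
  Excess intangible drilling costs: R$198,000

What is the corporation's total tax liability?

Regular income tax:
  R$370,000 × 13% = R$48,100
  R$4,000 × 19% = R$760
  R$292,000 × 25% = R$73,000
  → R$121,860

Tentative minimum tax:
  Adjusted income: R$666,000 + R$115,000 + R$198,000 = R$979,000
  Less exemption R$65,000 → base R$914,000
  R$914,000 × 17% = R$155,380

R$155,380 > R$121,860, so the tentative minimum tax is the binding amount.

R$155,380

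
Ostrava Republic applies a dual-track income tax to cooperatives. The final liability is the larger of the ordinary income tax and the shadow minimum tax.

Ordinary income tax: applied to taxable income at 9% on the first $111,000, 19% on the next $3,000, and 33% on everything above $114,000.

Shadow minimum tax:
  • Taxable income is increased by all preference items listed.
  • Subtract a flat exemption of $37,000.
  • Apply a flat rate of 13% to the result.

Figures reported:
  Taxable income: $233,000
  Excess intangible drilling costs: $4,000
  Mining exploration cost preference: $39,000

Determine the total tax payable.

$49,830

Ordinary income tax:
  $111,000 × 9% = $9,990
  $3,000 × 19% = $570
  $119,000 × 33% = $39,270
  → $49,830

Shadow minimum tax:
  Adjusted income: $233,000 + $4,000 + $39,000 = $276,000
  Less exemption $37,000 → base $239,000
  $239,000 × 13% = $31,070

$49,830 > $31,070, so the ordinary income tax governs.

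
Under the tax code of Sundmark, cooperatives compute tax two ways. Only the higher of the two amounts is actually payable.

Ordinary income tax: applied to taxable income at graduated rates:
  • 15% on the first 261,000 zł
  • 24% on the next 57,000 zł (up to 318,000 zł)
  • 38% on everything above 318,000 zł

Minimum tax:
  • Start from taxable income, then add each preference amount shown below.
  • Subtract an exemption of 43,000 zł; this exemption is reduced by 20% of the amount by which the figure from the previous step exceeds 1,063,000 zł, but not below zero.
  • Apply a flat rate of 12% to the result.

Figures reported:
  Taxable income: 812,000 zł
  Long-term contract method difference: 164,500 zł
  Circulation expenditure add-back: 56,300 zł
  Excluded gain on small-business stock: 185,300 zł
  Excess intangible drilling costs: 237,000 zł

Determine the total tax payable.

Ordinary income tax:
  261,000 zł × 15% = 39,150 zł
  57,000 zł × 24% = 13,680 zł
  494,000 zł × 38% = 187,720 zł
  → 240,550 zł

Minimum tax:
  Adjusted income: 812,000 zł + 164,500 zł + 56,300 zł + 185,300 zł + 237,000 zł = 1,455,100 zł
  Exemption: 20% × (1,455,100 zł − 1,063,000 zł) = 78,420 zł ≥ 43,000 zł, so the exemption is fully phased out
  Base: 1,455,100 zł − 0 zł = 1,455,100 zł
  1,455,100 zł × 12% = 174,612 zł

240,550 zł > 174,612 zł, so the ordinary income tax governs.

240,550 zł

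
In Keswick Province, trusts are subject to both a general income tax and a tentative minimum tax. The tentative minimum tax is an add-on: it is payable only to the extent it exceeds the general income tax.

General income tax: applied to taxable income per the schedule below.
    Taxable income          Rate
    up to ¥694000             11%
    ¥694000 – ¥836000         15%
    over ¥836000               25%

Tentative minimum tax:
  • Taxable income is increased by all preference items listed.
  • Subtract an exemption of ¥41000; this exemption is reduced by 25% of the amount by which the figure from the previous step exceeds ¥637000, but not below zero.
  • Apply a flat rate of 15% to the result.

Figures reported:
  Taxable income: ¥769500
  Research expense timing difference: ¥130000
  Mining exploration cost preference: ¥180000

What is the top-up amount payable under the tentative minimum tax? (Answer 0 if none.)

¥74260

Tentative minimum tax:
  Adjusted income: ¥769500 + ¥130000 + ¥180000 = ¥1079500
  Exemption: 25% × (¥1079500 − ¥637000) = ¥110625 ≥ ¥41000, so the exemption is fully phased out
  Base: ¥1079500 − ¥0 = ¥1079500
  ¥1079500 × 15% = ¥161925

General income tax:
  ¥694000 × 11% = ¥76340
  ¥75500 × 15% = ¥11325
  → ¥87665

Excess of tentative minimum tax over general income tax: ¥161925 − ¥87665 = ¥74260.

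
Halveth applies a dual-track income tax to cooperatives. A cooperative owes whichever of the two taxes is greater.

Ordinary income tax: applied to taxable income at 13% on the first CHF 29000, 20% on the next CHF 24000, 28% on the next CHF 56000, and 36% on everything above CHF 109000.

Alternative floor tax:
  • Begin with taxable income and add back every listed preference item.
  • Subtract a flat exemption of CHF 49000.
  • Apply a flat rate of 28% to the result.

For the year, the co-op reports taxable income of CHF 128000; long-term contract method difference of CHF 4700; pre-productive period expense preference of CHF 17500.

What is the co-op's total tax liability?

CHF 31090

Alternative floor tax:
  Adjusted income: CHF 128000 + CHF 4700 + CHF 17500 = CHF 150200
  Less exemption CHF 49000 → base CHF 101200
  CHF 101200 × 28% = CHF 28336

Ordinary income tax:
  CHF 29000 × 13% = CHF 3770
  CHF 24000 × 20% = CHF 4800
  CHF 56000 × 28% = CHF 15680
  CHF 19000 × 36% = CHF 6840
  → CHF 31090

CHF 31090 > CHF 28336, so the ordinary income tax governs.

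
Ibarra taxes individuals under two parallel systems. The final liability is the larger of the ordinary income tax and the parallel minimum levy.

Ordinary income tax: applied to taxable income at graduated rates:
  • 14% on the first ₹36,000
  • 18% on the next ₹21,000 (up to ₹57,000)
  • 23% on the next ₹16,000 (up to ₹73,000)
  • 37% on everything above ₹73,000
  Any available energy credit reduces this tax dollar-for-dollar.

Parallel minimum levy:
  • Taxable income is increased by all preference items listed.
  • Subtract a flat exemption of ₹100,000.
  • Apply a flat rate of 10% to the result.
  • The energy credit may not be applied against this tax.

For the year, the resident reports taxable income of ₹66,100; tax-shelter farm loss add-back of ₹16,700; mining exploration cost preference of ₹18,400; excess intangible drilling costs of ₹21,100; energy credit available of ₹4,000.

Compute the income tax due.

₹6,913

Parallel minimum levy:
  Adjusted income: ₹66,100 + ₹16,700 + ₹18,400 + ₹21,100 = ₹122,300
  Less exemption ₹100,000 → base ₹22,300
  ₹22,300 × 10% = ₹2,230

Ordinary income tax:
  ₹36,000 × 14% = ₹5,040
  ₹21,000 × 18% = ₹3,780
  ₹9,100 × 23% = ₹2,093
  → ₹10,913
  Less energy credit ₹4,000 → ₹6,913

₹6,913 > ₹2,230, so the ordinary income tax governs.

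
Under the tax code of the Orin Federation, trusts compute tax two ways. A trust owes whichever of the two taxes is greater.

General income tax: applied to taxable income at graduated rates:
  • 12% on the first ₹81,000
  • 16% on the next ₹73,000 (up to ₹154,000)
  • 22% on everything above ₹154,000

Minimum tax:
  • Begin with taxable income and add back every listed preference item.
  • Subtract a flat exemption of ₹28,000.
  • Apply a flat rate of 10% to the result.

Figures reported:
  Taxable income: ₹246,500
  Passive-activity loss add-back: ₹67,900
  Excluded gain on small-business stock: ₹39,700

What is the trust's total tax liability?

Minimum tax:
  Adjusted income: ₹246,500 + ₹67,900 + ₹39,700 = ₹354,100
  Less exemption ₹28,000 → base ₹326,100
  ₹326,100 × 10% = ₹32,610

General income tax:
  ₹81,000 × 12% = ₹9,720
  ₹73,000 × 16% = ₹11,680
  ₹92,500 × 22% = ₹20,350
  → ₹41,750

₹41,750 > ₹32,610, so the general income tax governs.

₹41,750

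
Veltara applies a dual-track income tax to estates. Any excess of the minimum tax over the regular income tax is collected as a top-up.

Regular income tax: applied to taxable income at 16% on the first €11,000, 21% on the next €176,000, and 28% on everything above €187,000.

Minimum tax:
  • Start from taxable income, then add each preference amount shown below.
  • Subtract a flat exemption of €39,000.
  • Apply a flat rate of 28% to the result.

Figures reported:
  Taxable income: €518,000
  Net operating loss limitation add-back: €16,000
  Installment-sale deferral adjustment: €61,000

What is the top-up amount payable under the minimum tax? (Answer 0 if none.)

€24,280

Regular income tax:
  €11,000 × 16% = €1,760
  €176,000 × 21% = €36,960
  €331,000 × 28% = €92,680
  → €131,400

Minimum tax:
  Adjusted income: €518,000 + €16,000 + €61,000 = €595,000
  Less exemption €39,000 → base €556,000
  €556,000 × 28% = €155,680

Excess of minimum tax over regular income tax: €155,680 − €131,400 = €24,280.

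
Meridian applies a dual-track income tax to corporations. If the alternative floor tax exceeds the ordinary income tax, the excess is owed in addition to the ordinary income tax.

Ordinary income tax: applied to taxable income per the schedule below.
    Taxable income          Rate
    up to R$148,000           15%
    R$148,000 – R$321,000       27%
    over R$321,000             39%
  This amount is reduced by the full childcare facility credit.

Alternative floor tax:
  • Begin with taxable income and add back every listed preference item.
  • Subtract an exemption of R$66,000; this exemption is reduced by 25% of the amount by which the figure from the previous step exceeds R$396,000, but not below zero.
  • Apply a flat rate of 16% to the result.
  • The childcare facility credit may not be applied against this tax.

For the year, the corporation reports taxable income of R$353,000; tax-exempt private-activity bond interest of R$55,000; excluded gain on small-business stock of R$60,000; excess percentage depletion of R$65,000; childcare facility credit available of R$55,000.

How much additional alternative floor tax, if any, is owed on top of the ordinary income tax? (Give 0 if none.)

Ordinary income tax:
  R$148,000 × 15% = R$22,200
  R$173,000 × 27% = R$46,710
  R$32,000 × 39% = R$12,480
  → R$81,390
  Less childcare facility credit R$55,000 → R$26,390

Alternative floor tax:
  Adjusted income: R$353,000 + R$55,000 + R$60,000 + R$65,000 = R$533,000
  Exemption: R$66,000 − 25% × (R$533,000 − R$396,000) = R$66,000 − R$34,250 = R$31,750
  Base: R$533,000 − R$31,750 = R$501,250
  R$501,250 × 16% = R$80,200

Excess of alternative floor tax over ordinary income tax: R$80,200 − R$26,390 = R$53,810.

R$53,810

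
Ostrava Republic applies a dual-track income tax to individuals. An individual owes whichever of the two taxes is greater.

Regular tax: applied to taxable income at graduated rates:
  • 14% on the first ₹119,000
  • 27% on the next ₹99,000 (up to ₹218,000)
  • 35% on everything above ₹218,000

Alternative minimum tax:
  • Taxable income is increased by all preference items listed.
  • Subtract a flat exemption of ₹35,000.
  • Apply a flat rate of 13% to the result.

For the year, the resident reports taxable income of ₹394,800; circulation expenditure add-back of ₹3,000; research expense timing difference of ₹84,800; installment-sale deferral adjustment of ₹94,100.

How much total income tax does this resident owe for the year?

₹105,270

Regular tax:
  ₹119,000 × 14% = ₹16,660
  ₹99,000 × 27% = ₹26,730
  ₹176,800 × 35% = ₹61,880
  → ₹105,270

Alternative minimum tax:
  Adjusted income: ₹394,800 + ₹3,000 + ₹84,800 + ₹94,100 = ₹576,700
  Less exemption ₹35,000 → base ₹541,700
  ₹541,700 × 13% = ₹70,421

₹105,270 > ₹70,421, so the regular tax governs.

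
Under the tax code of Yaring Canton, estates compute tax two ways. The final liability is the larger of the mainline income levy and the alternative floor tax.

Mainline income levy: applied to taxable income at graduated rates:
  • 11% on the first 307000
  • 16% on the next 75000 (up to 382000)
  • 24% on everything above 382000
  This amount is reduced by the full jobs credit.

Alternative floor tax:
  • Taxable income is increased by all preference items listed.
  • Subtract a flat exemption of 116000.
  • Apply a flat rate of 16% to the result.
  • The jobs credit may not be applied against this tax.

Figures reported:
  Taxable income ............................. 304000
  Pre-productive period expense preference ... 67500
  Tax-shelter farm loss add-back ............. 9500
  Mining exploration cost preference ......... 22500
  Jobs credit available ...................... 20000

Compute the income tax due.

46000

Mainline income levy:
  304000 × 11% = 33440
  Less jobs credit 20000 → 13440

Alternative floor tax:
  Adjusted income: 304000 + 67500 + 9500 + 22500 = 403500
  Less exemption 116000 → base 287500
  287500 × 16% = 46000

46000 > 13440, so the alternative floor tax is the binding amount.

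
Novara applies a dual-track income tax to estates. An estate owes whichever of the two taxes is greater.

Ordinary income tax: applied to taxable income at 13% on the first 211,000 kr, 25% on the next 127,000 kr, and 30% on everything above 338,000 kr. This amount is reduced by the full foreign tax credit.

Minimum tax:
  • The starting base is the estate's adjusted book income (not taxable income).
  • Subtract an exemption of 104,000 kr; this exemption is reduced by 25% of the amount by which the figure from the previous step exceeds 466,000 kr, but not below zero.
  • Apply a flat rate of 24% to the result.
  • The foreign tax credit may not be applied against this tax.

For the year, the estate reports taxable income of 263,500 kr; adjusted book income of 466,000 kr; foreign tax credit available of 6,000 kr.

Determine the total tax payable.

86,880 kr

Ordinary income tax:
  211,000 kr × 13% = 27,430 kr
  52,500 kr × 25% = 13,125 kr
  → 40,555 kr
  Less foreign tax credit 6,000 kr → 34,555 kr

Minimum tax:
  Base (adjusted book income): 466,000 kr
  Exemption: 466,000 kr ≤ 466,000 kr, so full 104,000 kr applies
  Base: 466,000 kr − 104,000 kr = 362,000 kr
  362,000 kr × 24% = 86,880 kr

86,880 kr > 34,555 kr, so the minimum tax is the binding amount.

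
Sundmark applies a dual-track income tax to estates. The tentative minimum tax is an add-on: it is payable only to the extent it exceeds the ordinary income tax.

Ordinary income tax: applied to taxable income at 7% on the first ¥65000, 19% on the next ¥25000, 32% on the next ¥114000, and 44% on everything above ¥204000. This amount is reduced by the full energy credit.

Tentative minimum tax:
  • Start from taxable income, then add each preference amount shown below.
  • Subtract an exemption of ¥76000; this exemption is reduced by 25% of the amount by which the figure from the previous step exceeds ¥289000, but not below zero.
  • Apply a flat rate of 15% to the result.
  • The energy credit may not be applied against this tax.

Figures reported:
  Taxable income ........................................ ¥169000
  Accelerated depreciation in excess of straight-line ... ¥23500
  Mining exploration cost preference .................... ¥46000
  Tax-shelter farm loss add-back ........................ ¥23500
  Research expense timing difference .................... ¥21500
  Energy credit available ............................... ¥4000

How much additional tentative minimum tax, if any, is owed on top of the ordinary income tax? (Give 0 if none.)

¥545

Tentative minimum tax:
  Adjusted income: ¥169000 + ¥23500 + ¥46000 + ¥23500 + ¥21500 = ¥283500
  Exemption: ¥283500 ≤ ¥289000, so full ¥76000 applies
  Base: ¥283500 − ¥76000 = ¥207500
  ¥207500 × 15% = ¥31125

Ordinary income tax:
  ¥65000 × 7% = ¥4550
  ¥25000 × 19% = ¥4750
  ¥79000 × 32% = ¥25280
  → ¥34580
  Less energy credit ¥4000 → ¥30580

Excess of tentative minimum tax over ordinary income tax: ¥31125 − ¥30580 = ¥545.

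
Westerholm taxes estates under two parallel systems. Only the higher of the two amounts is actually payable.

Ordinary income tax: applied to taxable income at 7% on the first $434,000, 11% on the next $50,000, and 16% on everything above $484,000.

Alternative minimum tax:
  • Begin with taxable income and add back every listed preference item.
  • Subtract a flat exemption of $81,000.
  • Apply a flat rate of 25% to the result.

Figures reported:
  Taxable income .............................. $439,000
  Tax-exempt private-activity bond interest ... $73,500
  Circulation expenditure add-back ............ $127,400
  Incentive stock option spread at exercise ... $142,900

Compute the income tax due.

Alternative minimum tax:
  Adjusted income: $439,000 + $73,500 + $127,400 + $142,900 = $782,800
  Less exemption $81,000 → base $701,800
  $701,800 × 25% = $175,450

Ordinary income tax:
  $434,000 × 7% = $30,380
  $5,000 × 11% = $550
  → $30,930

$175,450 > $30,930, so the alternative minimum tax is the binding amount.

$175,450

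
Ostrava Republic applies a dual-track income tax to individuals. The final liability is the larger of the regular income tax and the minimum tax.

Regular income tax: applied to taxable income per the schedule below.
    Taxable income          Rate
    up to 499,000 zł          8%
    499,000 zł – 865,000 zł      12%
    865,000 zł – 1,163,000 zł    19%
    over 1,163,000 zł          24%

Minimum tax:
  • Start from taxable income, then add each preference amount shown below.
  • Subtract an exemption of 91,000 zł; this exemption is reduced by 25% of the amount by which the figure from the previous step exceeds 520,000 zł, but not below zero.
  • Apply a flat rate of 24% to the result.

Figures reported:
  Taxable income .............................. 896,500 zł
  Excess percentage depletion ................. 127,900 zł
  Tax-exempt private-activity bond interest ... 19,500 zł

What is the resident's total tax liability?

Minimum tax:
  Adjusted income: 896,500 zł + 127,900 zł + 19,500 zł = 1,043,900 zł
  Exemption: 25% × (1,043,900 zł − 520,000 zł) = 130,975 zł ≥ 91,000 zł, so the exemption is fully phased out
  Base: 1,043,900 zł − 0 zł = 1,043,900 zł
  1,043,900 zł × 24% = 250,536 zł

Regular income tax:
  499,000 zł × 8% = 39,920 zł
  366,000 zł × 12% = 43,920 zł
  31,500 zł × 19% = 5,985 zł
  → 89,825 zł

250,536 zł > 89,825 zł, so the minimum tax is the binding amount.

250,536 zł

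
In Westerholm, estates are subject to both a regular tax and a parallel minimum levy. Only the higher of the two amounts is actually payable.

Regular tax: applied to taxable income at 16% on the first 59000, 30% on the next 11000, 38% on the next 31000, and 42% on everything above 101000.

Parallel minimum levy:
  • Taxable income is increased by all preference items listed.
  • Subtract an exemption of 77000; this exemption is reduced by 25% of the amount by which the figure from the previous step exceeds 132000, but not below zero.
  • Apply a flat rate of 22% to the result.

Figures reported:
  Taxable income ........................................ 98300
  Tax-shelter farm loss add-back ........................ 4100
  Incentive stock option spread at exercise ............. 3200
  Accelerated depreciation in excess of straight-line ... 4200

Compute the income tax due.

Parallel minimum levy:
  Adjusted income: 98300 + 4100 + 3200 + 4200 = 109800
  Exemption: 109800 ≤ 132000, so full 77000 applies
  Base: 109800 − 77000 = 32800
  32800 × 22% = 7216

Regular tax:
  59000 × 16% = 9440
  11000 × 30% = 3300
  28300 × 38% = 10754
  → 23494

23494 > 7216, so the regular tax governs.

23494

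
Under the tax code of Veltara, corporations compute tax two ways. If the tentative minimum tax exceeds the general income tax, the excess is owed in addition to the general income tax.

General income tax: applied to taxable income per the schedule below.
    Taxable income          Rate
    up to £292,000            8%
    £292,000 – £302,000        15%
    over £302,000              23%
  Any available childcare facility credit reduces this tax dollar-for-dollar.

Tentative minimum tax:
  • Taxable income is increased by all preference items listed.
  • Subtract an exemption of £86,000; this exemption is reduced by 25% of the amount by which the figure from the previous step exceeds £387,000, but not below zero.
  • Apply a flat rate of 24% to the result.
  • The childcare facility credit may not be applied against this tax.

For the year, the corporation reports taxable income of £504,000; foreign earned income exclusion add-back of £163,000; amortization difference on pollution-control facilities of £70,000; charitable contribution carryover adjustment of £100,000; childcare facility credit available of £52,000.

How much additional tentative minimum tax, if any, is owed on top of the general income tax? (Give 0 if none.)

£181,560

General income tax:
  £292,000 × 8% = £23,360
  £10,000 × 15% = £1,500
  £202,000 × 23% = £46,460
  → £71,320
  Less childcare facility credit £52,000 → £19,320

Tentative minimum tax:
  Adjusted income: £504,000 + £163,000 + £70,000 + £100,000 = £837,000
  Exemption: 25% × (£837,000 − £387,000) = £112,500 ≥ £86,000, so the exemption is fully phased out
  Base: £837,000 − £0 = £837,000
  £837,000 × 24% = £200,880

Excess of tentative minimum tax over general income tax: £200,880 − £19,320 = £181,560.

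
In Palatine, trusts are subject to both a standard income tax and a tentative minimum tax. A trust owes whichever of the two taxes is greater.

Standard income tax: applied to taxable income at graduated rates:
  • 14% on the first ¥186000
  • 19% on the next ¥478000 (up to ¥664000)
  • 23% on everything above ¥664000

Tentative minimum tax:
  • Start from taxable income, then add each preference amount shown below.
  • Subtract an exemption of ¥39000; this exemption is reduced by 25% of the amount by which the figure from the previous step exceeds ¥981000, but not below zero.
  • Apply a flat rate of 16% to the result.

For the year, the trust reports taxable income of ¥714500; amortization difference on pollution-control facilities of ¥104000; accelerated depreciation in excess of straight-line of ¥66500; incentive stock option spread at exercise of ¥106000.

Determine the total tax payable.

Standard income tax:
  ¥186000 × 14% = ¥26040
  ¥478000 × 19% = ¥90820
  ¥50500 × 23% = ¥11615
  → ¥128475

Tentative minimum tax:
  Adjusted income: ¥714500 + ¥104000 + ¥66500 + ¥106000 = ¥991000
  Exemption: ¥39000 − 25% × (¥991000 − ¥981000) = ¥39000 − ¥2500 = ¥36500
  Base: ¥991000 − ¥36500 = ¥954500
  ¥954500 × 16% = ¥152720

¥152720 > ¥128475, so the tentative minimum tax is the binding amount.

¥152720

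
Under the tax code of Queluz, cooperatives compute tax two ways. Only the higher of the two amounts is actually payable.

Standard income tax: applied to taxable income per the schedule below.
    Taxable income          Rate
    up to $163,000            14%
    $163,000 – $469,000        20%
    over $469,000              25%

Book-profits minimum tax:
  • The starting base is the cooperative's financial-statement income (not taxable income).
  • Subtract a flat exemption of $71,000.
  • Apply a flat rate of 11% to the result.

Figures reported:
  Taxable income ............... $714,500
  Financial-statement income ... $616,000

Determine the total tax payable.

$145,395

Book-profits minimum tax:
  Base (financial-statement income): $616,000
  Less exemption $71,000 → base $545,000
  $545,000 × 11% = $59,950

Standard income tax:
  $163,000 × 14% = $22,820
  $306,000 × 20% = $61,200
  $245,500 × 25% = $61,375
  → $145,395

$145,395 > $59,950, so the standard income tax governs.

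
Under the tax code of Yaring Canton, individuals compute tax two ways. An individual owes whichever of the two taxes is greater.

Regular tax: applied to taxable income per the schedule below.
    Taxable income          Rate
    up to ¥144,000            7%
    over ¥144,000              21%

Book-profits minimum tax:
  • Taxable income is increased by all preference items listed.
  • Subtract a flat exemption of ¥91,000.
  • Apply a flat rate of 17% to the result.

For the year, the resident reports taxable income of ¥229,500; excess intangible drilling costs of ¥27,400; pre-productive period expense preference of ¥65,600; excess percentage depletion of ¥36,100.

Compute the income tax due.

¥45,492

Book-profits minimum tax:
  Adjusted income: ¥229,500 + ¥27,400 + ¥65,600 + ¥36,100 = ¥358,600
  Less exemption ¥91,000 → base ¥267,600
  ¥267,600 × 17% = ¥45,492

Regular tax:
  ¥144,000 × 7% = ¥10,080
  ¥85,500 × 21% = ¥17,955
  → ¥28,035

¥45,492 > ¥28,035, so the book-profits minimum tax is the binding amount.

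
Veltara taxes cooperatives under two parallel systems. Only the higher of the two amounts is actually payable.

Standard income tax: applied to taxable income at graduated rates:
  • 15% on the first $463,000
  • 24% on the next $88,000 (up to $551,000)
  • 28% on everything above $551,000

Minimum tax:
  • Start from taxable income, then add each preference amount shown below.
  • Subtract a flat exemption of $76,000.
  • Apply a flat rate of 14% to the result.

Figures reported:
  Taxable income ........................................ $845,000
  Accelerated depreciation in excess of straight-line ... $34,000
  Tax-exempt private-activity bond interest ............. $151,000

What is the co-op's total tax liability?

$172,890

Minimum tax:
  Adjusted income: $845,000 + $34,000 + $151,000 = $1,030,000
  Less exemption $76,000 → base $954,000
  $954,000 × 14% = $133,560

Standard income tax:
  $463,000 × 15% = $69,450
  $88,000 × 24% = $21,120
  $294,000 × 28% = $82,320
  → $172,890

$172,890 > $133,560, so the standard income tax governs.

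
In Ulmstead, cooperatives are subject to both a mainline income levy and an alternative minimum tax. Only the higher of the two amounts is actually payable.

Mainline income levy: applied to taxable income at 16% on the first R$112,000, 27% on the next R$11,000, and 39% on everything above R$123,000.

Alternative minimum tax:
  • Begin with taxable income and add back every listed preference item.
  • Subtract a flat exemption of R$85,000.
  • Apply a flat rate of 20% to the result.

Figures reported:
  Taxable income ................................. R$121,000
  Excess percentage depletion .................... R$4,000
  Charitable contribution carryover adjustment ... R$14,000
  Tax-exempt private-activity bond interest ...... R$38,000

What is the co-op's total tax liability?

Mainline income levy:
  R$112,000 × 16% = R$17,920
  R$9,000 × 27% = R$2,430
  → R$20,350

Alternative minimum tax:
  Adjusted income: R$121,000 + R$4,000 + R$14,000 + R$38,000 = R$177,000
  Less exemption R$85,000 → base R$92,000
  R$92,000 × 20% = R$18,400

R$20,350 > R$18,400, so the mainline income levy governs.

R$20,350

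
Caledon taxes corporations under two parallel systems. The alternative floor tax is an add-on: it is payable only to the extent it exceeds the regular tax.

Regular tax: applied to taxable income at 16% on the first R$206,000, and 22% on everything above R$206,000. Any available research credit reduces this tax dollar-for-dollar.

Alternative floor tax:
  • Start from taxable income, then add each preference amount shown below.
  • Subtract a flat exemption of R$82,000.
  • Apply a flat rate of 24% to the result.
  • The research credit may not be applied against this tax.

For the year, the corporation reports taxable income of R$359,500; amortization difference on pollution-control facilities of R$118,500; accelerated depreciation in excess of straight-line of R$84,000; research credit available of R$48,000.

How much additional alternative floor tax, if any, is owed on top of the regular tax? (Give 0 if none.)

Regular tax:
  R$206,000 × 16% = R$32,960
  R$153,500 × 22% = R$33,770
  → R$66,730
  Less research credit R$48,000 → R$18,730

Alternative floor tax:
  Adjusted income: R$359,500 + R$118,500 + R$84,000 = R$562,000
  Less exemption R$82,000 → base R$480,000
  R$480,000 × 24% = R$115,200

Excess of alternative floor tax over regular tax: R$115,200 − R$18,730 = R$96,470.

R$96,470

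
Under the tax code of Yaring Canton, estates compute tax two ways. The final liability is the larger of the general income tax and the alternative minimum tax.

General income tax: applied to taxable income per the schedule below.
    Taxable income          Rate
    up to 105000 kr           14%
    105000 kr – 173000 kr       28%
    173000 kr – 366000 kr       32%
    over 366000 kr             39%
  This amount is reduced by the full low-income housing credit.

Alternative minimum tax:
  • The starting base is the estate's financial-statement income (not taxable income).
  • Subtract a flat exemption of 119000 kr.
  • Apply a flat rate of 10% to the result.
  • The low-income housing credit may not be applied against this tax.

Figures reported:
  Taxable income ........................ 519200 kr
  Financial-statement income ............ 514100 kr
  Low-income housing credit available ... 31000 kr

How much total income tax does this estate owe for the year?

General income tax:
  105000 kr × 14% = 14700 kr
  68000 kr × 28% = 19040 kr
  193000 kr × 32% = 61760 kr
  153200 kr × 39% = 59748 kr
  → 155248 kr
  Less low-income housing credit 31000 kr → 124248 kr

Alternative minimum tax:
  Base (financial-statement income): 514100 kr
  Less exemption 119000 kr → base 395100 kr
  395100 kr × 10% = 39510 kr

124248 kr > 39510 kr, so the general income tax governs.

124248 kr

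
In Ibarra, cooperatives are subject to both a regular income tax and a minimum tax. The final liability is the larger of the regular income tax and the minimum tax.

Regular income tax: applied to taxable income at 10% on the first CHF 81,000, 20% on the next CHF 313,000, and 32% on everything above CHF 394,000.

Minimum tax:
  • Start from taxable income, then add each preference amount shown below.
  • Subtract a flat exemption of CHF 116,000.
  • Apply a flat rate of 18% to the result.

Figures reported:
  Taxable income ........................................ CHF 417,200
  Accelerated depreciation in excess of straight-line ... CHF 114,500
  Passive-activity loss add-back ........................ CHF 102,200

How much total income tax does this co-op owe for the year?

Regular income tax:
  CHF 81,000 × 10% = CHF 8,100
  CHF 313,000 × 20% = CHF 62,600
  CHF 23,200 × 32% = CHF 7,424
  → CHF 78,124

Minimum tax:
  Adjusted income: CHF 417,200 + CHF 114,500 + CHF 102,200 = CHF 633,900
  Less exemption CHF 116,000 → base CHF 517,900
  CHF 517,900 × 18% = CHF 93,222

CHF 93,222 > CHF 78,124, so the minimum tax is the binding amount.

CHF 93,222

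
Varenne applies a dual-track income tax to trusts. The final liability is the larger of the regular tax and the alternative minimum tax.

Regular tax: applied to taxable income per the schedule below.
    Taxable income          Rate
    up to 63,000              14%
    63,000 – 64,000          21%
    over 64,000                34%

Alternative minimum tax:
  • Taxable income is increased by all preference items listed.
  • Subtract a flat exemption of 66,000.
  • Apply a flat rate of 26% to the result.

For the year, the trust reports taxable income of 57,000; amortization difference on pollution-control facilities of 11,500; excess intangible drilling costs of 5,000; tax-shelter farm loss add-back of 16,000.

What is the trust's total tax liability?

7,980

Regular tax:
  57,000 × 14% = 7,980

Alternative minimum tax:
  Adjusted income: 57,000 + 11,500 + 5,000 + 16,000 = 89,500
  Less exemption 66,000 → base 23,500
  23,500 × 26% = 6,110

7,980 > 6,110, so the regular tax governs.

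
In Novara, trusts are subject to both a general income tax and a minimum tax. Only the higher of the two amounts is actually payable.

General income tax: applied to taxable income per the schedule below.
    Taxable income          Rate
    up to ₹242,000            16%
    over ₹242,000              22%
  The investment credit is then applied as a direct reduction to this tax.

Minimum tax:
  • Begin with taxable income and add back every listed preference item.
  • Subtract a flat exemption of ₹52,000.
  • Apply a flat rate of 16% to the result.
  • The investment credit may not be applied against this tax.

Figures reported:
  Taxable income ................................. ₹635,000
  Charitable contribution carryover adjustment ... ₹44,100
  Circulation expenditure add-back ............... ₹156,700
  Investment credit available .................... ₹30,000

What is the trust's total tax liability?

₹125,408

Minimum tax:
  Adjusted income: ₹635,000 + ₹44,100 + ₹156,700 = ₹835,800
  Less exemption ₹52,000 → base ₹783,800
  ₹783,800 × 16% = ₹125,408

General income tax:
  ₹242,000 × 16% = ₹38,720
  ₹393,000 × 22% = ₹86,460
  → ₹125,180
  Less investment credit ₹30,000 → ₹95,180

₹125,408 > ₹95,180, so the minimum tax is the binding amount.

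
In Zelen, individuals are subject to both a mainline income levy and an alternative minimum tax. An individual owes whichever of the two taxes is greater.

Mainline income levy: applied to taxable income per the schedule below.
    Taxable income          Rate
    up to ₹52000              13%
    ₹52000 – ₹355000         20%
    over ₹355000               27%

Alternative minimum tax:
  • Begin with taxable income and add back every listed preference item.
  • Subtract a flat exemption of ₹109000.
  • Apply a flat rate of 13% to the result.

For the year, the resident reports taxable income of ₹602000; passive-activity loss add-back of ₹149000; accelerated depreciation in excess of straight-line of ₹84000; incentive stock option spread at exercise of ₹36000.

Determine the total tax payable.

Alternative minimum tax:
  Adjusted income: ₹602000 + ₹149000 + ₹84000 + ₹36000 = ₹871000
  Less exemption ₹109000 → base ₹762000
  ₹762000 × 13% = ₹99060

Mainline income levy:
  ₹52000 × 13% = ₹6760
  ₹303000 × 20% = ₹60600
  ₹247000 × 27% = ₹66690
  → ₹134050

₹134050 > ₹99060, so the mainline income levy governs.

₹134050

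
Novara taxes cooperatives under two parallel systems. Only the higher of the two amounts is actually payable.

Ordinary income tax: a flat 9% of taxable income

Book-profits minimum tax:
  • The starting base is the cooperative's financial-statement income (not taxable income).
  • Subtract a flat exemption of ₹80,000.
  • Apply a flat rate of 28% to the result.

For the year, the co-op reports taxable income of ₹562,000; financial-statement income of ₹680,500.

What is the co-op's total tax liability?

Book-profits minimum tax:
  Base (financial-statement income): ₹680,500
  Less exemption ₹80,000 → base ₹600,500
  ₹600,500 × 28% = ₹168,140

Ordinary income tax:
  ₹562,000 × 9% = ₹50,580

₹168,140 > ₹50,580, so the book-profits minimum tax is the binding amount.

₹168,140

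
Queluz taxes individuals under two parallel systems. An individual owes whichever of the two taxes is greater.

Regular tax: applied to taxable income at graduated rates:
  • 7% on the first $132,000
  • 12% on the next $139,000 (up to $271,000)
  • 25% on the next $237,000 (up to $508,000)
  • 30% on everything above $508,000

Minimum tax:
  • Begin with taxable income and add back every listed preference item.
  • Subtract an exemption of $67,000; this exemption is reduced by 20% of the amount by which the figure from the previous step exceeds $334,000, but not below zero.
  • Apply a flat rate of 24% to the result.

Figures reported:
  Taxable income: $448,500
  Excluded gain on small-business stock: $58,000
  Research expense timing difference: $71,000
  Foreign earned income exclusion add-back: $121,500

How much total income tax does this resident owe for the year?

$167,760

Regular tax:
  $132,000 × 7% = $9,240
  $139,000 × 12% = $16,680
  $177,500 × 25% = $44,375
  → $70,295

Minimum tax:
  Adjusted income: $448,500 + $58,000 + $71,000 + $121,500 = $699,000
  Exemption: 20% × ($699,000 − $334,000) = $73,000 ≥ $67,000, so the exemption is fully phased out
  Base: $699,000 − $0 = $699,000
  $699,000 × 24% = $167,760

$167,760 > $70,295, so the minimum tax is the binding amount.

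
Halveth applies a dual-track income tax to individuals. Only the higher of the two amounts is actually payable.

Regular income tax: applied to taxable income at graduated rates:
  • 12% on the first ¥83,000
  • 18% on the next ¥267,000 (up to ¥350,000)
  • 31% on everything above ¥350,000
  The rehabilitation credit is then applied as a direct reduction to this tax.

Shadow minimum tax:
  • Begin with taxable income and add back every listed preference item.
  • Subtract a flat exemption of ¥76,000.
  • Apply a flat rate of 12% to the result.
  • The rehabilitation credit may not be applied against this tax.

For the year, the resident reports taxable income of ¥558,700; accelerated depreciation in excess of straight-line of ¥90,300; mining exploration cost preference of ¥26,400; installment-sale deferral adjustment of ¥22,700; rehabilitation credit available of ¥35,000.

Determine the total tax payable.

¥87,717

Regular income tax:
  ¥83,000 × 12% = ¥9,960
  ¥267,000 × 18% = ¥48,060
  ¥208,700 × 31% = ¥64,697
  → ¥122,717
  Less rehabilitation credit ¥35,000 → ¥87,717

Shadow minimum tax:
  Adjusted income: ¥558,700 + ¥90,300 + ¥26,400 + ¥22,700 = ¥698,100
  Less exemption ¥76,000 → base ¥622,100
  ¥622,100 × 12% = ¥74,652

¥87,717 > ¥74,652, so the regular income tax governs.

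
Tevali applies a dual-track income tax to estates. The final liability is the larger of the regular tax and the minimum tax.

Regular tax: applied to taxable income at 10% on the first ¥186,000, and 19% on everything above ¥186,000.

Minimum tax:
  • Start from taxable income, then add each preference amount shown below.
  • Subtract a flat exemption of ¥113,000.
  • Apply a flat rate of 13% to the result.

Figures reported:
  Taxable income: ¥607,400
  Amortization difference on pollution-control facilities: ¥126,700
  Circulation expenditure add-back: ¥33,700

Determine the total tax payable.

Minimum tax:
  Adjusted income: ¥607,400 + ¥126,700 + ¥33,700 = ¥767,800
  Less exemption ¥113,000 → base ¥654,800
  ¥654,800 × 13% = ¥85,124

Regular tax:
  ¥186,000 × 10% = ¥18,600
  ¥421,400 × 19% = ¥80,066
  → ¥98,666

¥98,666 > ¥85,124, so the regular tax governs.

¥98,666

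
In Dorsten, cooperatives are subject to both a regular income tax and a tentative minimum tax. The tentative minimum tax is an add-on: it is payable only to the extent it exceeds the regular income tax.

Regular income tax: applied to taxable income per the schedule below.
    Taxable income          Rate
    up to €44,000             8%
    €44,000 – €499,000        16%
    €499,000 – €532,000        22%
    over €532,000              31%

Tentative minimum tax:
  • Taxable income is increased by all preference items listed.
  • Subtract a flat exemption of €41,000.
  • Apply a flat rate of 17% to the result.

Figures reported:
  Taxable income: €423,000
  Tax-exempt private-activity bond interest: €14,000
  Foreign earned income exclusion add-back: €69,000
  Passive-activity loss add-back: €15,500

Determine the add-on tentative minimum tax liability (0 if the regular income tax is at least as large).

€17,525

Regular income tax:
  €44,000 × 8% = €3,520
  €379,000 × 16% = €60,640
  → €64,160

Tentative minimum tax:
  Adjusted income: €423,000 + €14,000 + €69,000 + €15,500 = €521,500
  Less exemption €41,000 → base €480,500
  €480,500 × 17% = €81,685

Excess of tentative minimum tax over regular income tax: €81,685 − €64,160 = €17,525.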